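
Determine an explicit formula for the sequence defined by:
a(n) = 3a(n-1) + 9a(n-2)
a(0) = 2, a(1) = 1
Characteristic equation: x² - 3x - 9 = 0.
Discriminant Δ = (3)² + 4·(9) = 45.
Roots r₁,₂ = (3 ± √45)/2, so r₁ = \frac{3}{2} + \frac{3 \sqrt{5}}{2}, r₂ = \frac{3}{2} - \frac{3 \sqrt{5}}{2}.
General solution: a(n) = A·r₁^n + B·r₂^n.
From the initial conditions, A + B = 2 and r₁A + r₂B = 1.
Since r₁ - r₂ = √45: A = (1 - (2)r₂)/√45 = 1 - \frac{2 \sqrt{5}}{15}, and B = 2 - A = \frac{2 \sqrt{5}}{15} + 1.
So a(n) = \left(1 - \frac{2 \sqrt{5}}{15}\right)\left(\frac{3}{2} + \frac{3 \sqrt{5}}{2}\right)^n + \left(\frac{2 \sqrt{5}}{15} + 1\right)\left(\frac{3}{2} - \frac{3 \sqrt{5}}{2}\right)^n.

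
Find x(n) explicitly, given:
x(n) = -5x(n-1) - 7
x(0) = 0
First-order linear non-homogeneous.
Homogeneous solution: x_h(n) = A·(-5)^n.
Try constant particular solution x_p = K: K = -5K - 7 ⇒ K = - \frac{7}{6}.
General: x(n) = A·(-5)^n - \frac{7}{6}.
Apply x(0) = 0: A - \frac{7}{6} = 0 ⇒ A = \frac{7}{6}.
So x(n) = \frac{7 \left(-5\right)^{n}}{6} - \frac{7}{6}.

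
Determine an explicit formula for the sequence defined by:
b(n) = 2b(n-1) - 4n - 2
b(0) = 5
First-order linear with linear forcing.
Homogeneous solution: b_h(n) = A·(2)^n.
Try particular b_p(n) = pn + q. Substituting:
  pn + q = 2(p(n-1) + q) - 4n - 2.
Matching the n-coefficient: p = 2p - 4 ⇒ p = 4.
Matching constants: q = -2p + 2q - 2 ⇒ q = 10.
General: b(n) = A·(2)^n + 4 n + 10.
Apply b(0) = 5: A + 10 = 5 ⇒ A = -5.
So b(n) = - 5 \cdot 2^{n} + 4 n + 10.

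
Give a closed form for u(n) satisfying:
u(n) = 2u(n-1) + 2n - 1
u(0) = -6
First-order linear with linear forcing.
Homogeneous solution: u_h(n) = A·(2)^n.
Try particular u_p(n) = pn + q. Substituting:
  pn + q = 2(p(n-1) + q) + 2n - 1.
Matching the n-coefficient: p = 2p + 2 ⇒ p = -2.
Matching constants: q = -2p + 2q - 1 ⇒ q = -3.
General: u(n) = A·(2)^n - 2 n - 3.
Apply u(0) = -6: A - 3 = -6 ⇒ A = -3.
So u(n) = - 3 \cdot 2^{n} - 2 n - 3.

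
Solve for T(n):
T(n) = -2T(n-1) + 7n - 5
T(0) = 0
First-order linear with linear forcing.
Homogeneous solution: T_h(n) = A·(-2)^n.
Try particular T_p(n) = pn + q. Substituting:
  pn + q = -2(p(n-1) + q) + 7n - 5.
Matching the n-coefficient: p = -2p + 7 ⇒ p = \frac{7}{3}.
Matching constants: q = 2p - 2q - 5 ⇒ q = - \frac{1}{9}.
General: T(n) = A·(-2)^n + \frac{7 n}{3} - \frac{1}{9}.
Apply T(0) = 0: A - \frac{1}{9} = 0 ⇒ A = \frac{1}{9}.
So T(n) = \frac{\left(-2\right)^{n}}{9} + \frac{7 n}{3} - \frac{1}{9}.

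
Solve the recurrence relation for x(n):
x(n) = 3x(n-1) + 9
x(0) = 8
First-order linear non-homogeneous.
Homogeneous solution: x_h(n) = A·(3)^n.
Try constant particular solution x_p = K: K = 3K + 9 ⇒ K = - \frac{9}{2}.
General: x(n) = A·(3)^n - \frac{9}{2}.
Apply x(0) = 8: A - \frac{9}{2} = 8 ⇒ A = \frac{25}{2}.
So x(n) = \frac{25 \cdot 3^{n}}{2} - \frac{9}{2}.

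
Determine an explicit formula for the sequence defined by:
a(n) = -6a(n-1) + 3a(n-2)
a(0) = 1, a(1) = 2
Characteristic equation: x² + 6x - 3 = 0.
Discriminant Δ = (-6)² + 4·(3) = 48.
Roots r₁,₂ = (-6 ± √48)/2, so r₁ = -3 + 2 \sqrt{3}, r₂ = - 2 \sqrt{3} - 3.
General solution: a(n) = A·r₁^n + B·r₂^n.
From the initial conditions, A + B = 1 and r₁A + r₂B = 2.
Since r₁ - r₂ = √48: A = (2 - (1)r₂)/√48 = \frac{1}{2} + \frac{5 \sqrt{3}}{12}, and B = 1 - A = \frac{1}{2} - \frac{5 \sqrt{3}}{12}.
So a(n) = \left(\frac{1}{2} + \frac{5 \sqrt{3}}{12}\right)\left(-3 + 2 \sqrt{3}\right)^n + \left(\frac{1}{2} - \frac{5 \sqrt{3}}{12}\right)\left(- 2 \sqrt{3} - 3\right)^n.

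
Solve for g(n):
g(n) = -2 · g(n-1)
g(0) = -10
Pure geometric recurrence with ratio -2.
By induction g(n) = g(0) · (-2)^n = - 10 \left(-2\right)^{n}.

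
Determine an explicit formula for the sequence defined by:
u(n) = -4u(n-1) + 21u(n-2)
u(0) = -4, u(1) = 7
Characteristic equation: x² + 4x - 21 = 0, which factors as (x - (3))(x - (-7)) = 0.
Roots r₁ = 3, r₂ = -7 (distinct).
General solution: u(n) = A·(3)^n + B·(-7)^n.
From u(0) = -4: A + B = -4.
From u(1) = 7: 3A - 7B = 7.
Solving: A = - \frac{21}{10}, B = - \frac{19}{10}.
So u(n) = - \frac{19 \left(-7\right)^{n}}{10} - \frac{21 \cdot 3^{n}}{10}.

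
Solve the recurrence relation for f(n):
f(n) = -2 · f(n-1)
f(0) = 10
Pure geometric recurrence with ratio -2.
By induction f(n) = f(0) · (-2)^n = 10 \left(-2\right)^{n}.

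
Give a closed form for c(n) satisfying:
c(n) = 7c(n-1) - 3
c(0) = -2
First-order linear non-homogeneous.
Homogeneous solution: c_h(n) = A·(7)^n.
Try constant particular solution c_p = K: K = 7K - 3 ⇒ K = \frac{1}{2}.
General: c(n) = A·(7)^n + \frac{1}{2}.
Apply c(0) = -2: A + \frac{1}{2} = -2 ⇒ A = - \frac{5}{2}.
So c(n) = \frac{1}{2} - \frac{5 \cdot 7^{n}}{2}.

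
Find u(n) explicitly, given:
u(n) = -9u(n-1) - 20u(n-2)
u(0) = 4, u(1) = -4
Characteristic equation: x² + 9x + 20 = 0, which factors as (x - (-5))(x - (-4)) = 0.
Roots r₁ = -5, r₂ = -4 (distinct).
General solution: u(n) = A·(-5)^n + B·(-4)^n.
From u(0) = 4: A + B = 4.
From u(1) = -4: -5A - 4B = -4.
Solving: A = -12, B = 16.
So u(n) = 16 \left(-4\right)^{n} - 12 \left(-5\right)^{n}.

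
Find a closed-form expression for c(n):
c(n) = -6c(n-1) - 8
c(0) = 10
First-order linear non-homogeneous.
Homogeneous solution: c_h(n) = A·(-6)^n.
Try constant particular solution c_p = K: K = -6K - 8 ⇒ K = - \frac{8}{7}.
General: c(n) = A·(-6)^n - \frac{8}{7}.
Apply c(0) = 10: A - \frac{8}{7} = 10 ⇒ A = \frac{78}{7}.
So c(n) = \frac{78 \left(-6\right)^{n}}{7} - \frac{8}{7}.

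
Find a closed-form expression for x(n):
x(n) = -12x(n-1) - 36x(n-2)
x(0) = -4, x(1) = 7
Characteristic equation: x² + 12x + 36 = 0, which is (x - (-6))².
Repeated root r = -6.
General solution: x(n) = (A + Bn)·(-6)^n.
From x(0) = -4: A = -4.
From x(1) = 7: (A + B)·(-6) = 7 ⇒ B = \frac{17}{6}.
So x(n) = \left(\frac{17 n}{6} - 4\right) \cdot (-6)^n.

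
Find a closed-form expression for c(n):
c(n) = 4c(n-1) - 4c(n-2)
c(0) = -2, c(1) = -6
Characteristic equation: x² - 4x + 4 = 0, which is (x - (2))².
Repeated root r = 2.
General solution: c(n) = (A + Bn)·(2)^n.
From c(0) = -2: A = -2.
From c(1) = -6: (A + B)·(2) = -6 ⇒ B = -1.
So c(n) = \left(- n - 2\right) \cdot (2)^n.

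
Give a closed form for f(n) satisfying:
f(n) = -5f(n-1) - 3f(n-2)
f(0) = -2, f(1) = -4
Characteristic equation: x² + 5x + 3 = 0.
Discriminant Δ = (-5)² + 4·(-3) = 13.
Roots r₁,₂ = (-5 ± √13)/2, so r₁ = - \frac{5}{2} + \frac{\sqrt{13}}{2}, r₂ = - \frac{5}{2} - \frac{\sqrt{13}}{2}.
General solution: f(n) = A·r₁^n + B·r₂^n.
From the initial conditions, A + B = -2 and r₁A + r₂B = -4.
Since r₁ - r₂ = √13: A = (-4 - (-2)r₂)/√13 = - \frac{9 \sqrt{13}}{13} - 1, and B = -2 - A = -1 + \frac{9 \sqrt{13}}{13}.
So f(n) = \left(- \frac{9 \sqrt{13}}{13} - 1\right)\left(- \frac{5}{2} + \frac{\sqrt{13}}{2}\right)^n + \left(-1 + \frac{9 \sqrt{13}}{13}\right)\left(- \frac{5}{2} - \frac{\sqrt{13}}{2}\right)^n.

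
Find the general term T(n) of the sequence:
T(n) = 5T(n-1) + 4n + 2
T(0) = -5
First-order linear with linear forcing.
Homogeneous solution: T_h(n) = A·(5)^n.
Try particular T_p(n) = pn + q. Substituting:
  pn + q = 5(p(n-1) + q) + 4n + 2.
Matching the n-coefficient: p = 5p + 4 ⇒ p = -1.
Matching constants: q = -5p + 5q + 2 ⇒ q = - \frac{7}{4}.
General: T(n) = A·(5)^n - n - \frac{7}{4}.
Apply T(0) = -5: A - \frac{7}{4} = -5 ⇒ A = - \frac{13}{4}.
So T(n) = - \frac{13 \cdot 5^{n}}{4} - n - \frac{7}{4}.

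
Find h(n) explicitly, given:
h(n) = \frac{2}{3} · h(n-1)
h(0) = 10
Pure geometric recurrence with ratio \frac{2}{3}.
By induction h(n) = h(0) · (\frac{2}{3})^n = 10 \left(\frac{2}{3}\right)^{n}.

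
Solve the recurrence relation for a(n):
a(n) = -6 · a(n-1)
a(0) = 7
Pure geometric recurrence with ratio -6.
By induction a(n) = a(0) · (-6)^n = 7 \left(-6\right)^{n}.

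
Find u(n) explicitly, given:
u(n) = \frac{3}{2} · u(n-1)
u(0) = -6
Pure geometric recurrence with ratio \frac{3}{2}.
By induction u(n) = u(0) · (\frac{3}{2})^n = - 6 \left(\frac{3}{2}\right)^{n}.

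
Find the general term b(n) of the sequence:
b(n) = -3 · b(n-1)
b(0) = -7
Pure geometric recurrence with ratio -3.
By induction b(n) = b(0) · (-3)^n = - 7 \left(-3\right)^{n}.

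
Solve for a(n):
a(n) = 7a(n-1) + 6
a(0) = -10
First-order linear non-homogeneous.
Homogeneous solution: a_h(n) = A·(7)^n.
Try constant particular solution a_p = K: K = 7K + 6 ⇒ K = -1.
General: a(n) = A·(7)^n - 1.
Apply a(0) = -10: A - 1 = -10 ⇒ A = -9.
So a(n) = - 9 \cdot 7^{n} - 1.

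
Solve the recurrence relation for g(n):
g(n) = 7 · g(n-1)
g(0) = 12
Pure geometric recurrence with ratio 7.
By induction g(n) = g(0) · (7)^n = 12 \cdot 7^{n}.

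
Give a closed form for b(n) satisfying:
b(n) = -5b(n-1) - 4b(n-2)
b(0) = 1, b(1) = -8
Characteristic equation: x² + 5x + 4 = 0, which factors as (x - (-1))(x - (-4)) = 0.
Roots r₁ = -1, r₂ = -4 (distinct).
General solution: b(n) = A·(-1)^n + B·(-4)^n.
From b(0) = 1: A + B = 1.
From b(1) = -8: -A - 4B = -8.
Solving: A = - \frac{4}{3}, B = \frac{7}{3}.
So b(n) = - \frac{4 \left(-1\right)^{n}}{3} + \frac{7 \left(-4\right)^{n}}{3}.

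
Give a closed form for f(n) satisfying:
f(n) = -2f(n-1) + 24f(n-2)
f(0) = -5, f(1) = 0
Characteristic equation: x² + 2x - 24 = 0, which factors as (x - (4))(x - (-6)) = 0.
Roots r₁ = 4, r₂ = -6 (distinct).
General solution: f(n) = A·(4)^n + B·(-6)^n.
From f(0) = -5: A + B = -5.
From f(1) = 0: 4A - 6B = 0.
Solving: A = -3, B = -2.
So f(n) = - 2 \left(-6\right)^{n} - 3 \cdot 4^{n}.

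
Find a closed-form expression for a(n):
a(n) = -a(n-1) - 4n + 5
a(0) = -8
First-order linear with linear forcing.
Homogeneous solution: a_h(n) = A·(-1)^n.
Try particular a_p(n) = pn + q. Substituting:
  pn + q = -(p(n-1) + q) - 4n + 5.
Matching the n-coefficient: p = -p - 4 ⇒ p = -2.
Matching constants: q = p - q + 5 ⇒ q = \frac{3}{2}.
General: a(n) = A·(-1)^n - 2 n + \frac{3}{2}.
Apply a(0) = -8: A + \frac{3}{2} = -8 ⇒ A = - \frac{19}{2}.
So a(n) = - \frac{19 \left(-1\right)^{n}}{2} - 2 n + \frac{3}{2}.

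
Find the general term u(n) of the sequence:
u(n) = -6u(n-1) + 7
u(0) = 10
First-order linear non-homogeneous.
Homogeneous solution: u_h(n) = A·(-6)^n.
Try constant particular solution u_p = K: K = -6K + 7 ⇒ K = 1.
General: u(n) = A·(-6)^n + 1.
Apply u(0) = 10: A + 1 = 10 ⇒ A = 9.
So u(n) = 9 \left(-6\right)^{n} + 1.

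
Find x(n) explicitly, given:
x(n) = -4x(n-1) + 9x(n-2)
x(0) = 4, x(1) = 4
Characteristic equation: x² + 4x - 9 = 0.
Discriminant Δ = (-4)² + 4·(9) = 52.
Roots r₁,₂ = (-4 ± √52)/2, so r₁ = -2 + \sqrt{13}, r₂ = - \sqrt{13} - 2.
General solution: x(n) = A·r₁^n + B·r₂^n.
From the initial conditions, A + B = 4 and r₁A + r₂B = 4.
Since r₁ - r₂ = √52: A = (4 - (4)r₂)/√52 = \frac{6 \sqrt{13}}{13} + 2, and B = 4 - A = 2 - \frac{6 \sqrt{13}}{13}.
So x(n) = \left(\frac{6 \sqrt{13}}{13} + 2\right)\left(-2 + \sqrt{13}\right)^n + \left(2 - \frac{6 \sqrt{13}}{13}\right)\left(- \sqrt{13} - 2\right)^n.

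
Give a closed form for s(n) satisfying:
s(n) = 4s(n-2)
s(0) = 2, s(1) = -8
Characteristic equation: x² - 4 = 0, which factors as (x - (2))(x - (-2)) = 0.
Roots r₁ = 2, r₂ = -2 (distinct).
General solution: s(n) = A·(2)^n + B·(-2)^n.
From s(0) = 2: A + B = 2.
From s(1) = -8: 2A - 2B = -8.
Solving: A = -1, B = 3.
So s(n) = 3 \left(-2\right)^{n} - 2^{n}.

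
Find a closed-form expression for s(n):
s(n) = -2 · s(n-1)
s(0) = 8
Pure geometric recurrence with ratio -2.
By induction s(n) = s(0) · (-2)^n = 8 \left(-2\right)^{n}.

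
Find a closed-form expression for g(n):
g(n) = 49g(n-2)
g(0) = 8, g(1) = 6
Characteristic equation: x² - 49 = 0, which factors as (x - (-7))(x - (7)) = 0.
Roots r₁ = -7, r₂ = 7 (distinct).
General solution: g(n) = A·(-7)^n + B·(7)^n.
From g(0) = 8: A + B = 8.
From g(1) = 6: -7A + 7B = 6.
Solving: A = \frac{25}{7}, B = \frac{31}{7}.
So g(n) = \frac{25 \left(-7\right)^{n}}{7} + \frac{31 \cdot 7^{n}}{7}.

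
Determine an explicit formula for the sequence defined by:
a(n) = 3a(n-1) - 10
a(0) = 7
First-order linear non-homogeneous.
Homogeneous solution: a_h(n) = A·(3)^n.
Try constant particular solution a_p = K: K = 3K - 10 ⇒ K = 5.
General: a(n) = A·(3)^n + 5.
Apply a(0) = 7: A + 5 = 7 ⇒ A = 2.
So a(n) = 2 \cdot 3^{n} + 5.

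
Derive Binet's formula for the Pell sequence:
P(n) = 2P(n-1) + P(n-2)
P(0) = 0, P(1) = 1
This is the Pell sequence.
Characteristic equation: x² - 2x - 1 = 0; roots r₁ = 1 + \sqrt{2}, r₂ = 1 - \sqrt{2}.
General: P(n) = A·r₁^n + B·r₂^n. Solving with P(0)=0, P(1)=1 gives A = \frac{\sqrt{2}}{4}, B = - \frac{\sqrt{2}}{4}.
So P(n) = \frac{\sqrt{2} \left(- \left(1 - \sqrt{2}\right)^{n} + \left(1 + \sqrt{2}\right)^{n}\right)}{4}.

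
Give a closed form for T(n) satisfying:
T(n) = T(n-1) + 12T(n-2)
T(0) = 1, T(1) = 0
Characteristic equation: x² - x - 12 = 0, which factors as (x - (-3))(x - (4)) = 0.
Roots r₁ = -3, r₂ = 4 (distinct).
General solution: T(n) = A·(-3)^n + B·(4)^n.
From T(0) = 1: A + B = 1.
From T(1) = 0: -3A + 4B = 0.
Solving: A = \frac{4}{7}, B = \frac{3}{7}.
So T(n) = \frac{4 \left(-3\right)^{n}}{7} + \frac{3 \cdot 4^{n}}{7}.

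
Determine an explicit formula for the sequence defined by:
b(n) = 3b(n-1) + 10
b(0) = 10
First-order linear non-homogeneous.
Homogeneous solution: b_h(n) = A·(3)^n.
Try constant particular solution b_p = K: K = 3K + 10 ⇒ K = -5.
General: b(n) = A·(3)^n - 5.
Apply b(0) = 10: A - 5 = 10 ⇒ A = 15.
So b(n) = 15 \cdot 3^{n} - 5.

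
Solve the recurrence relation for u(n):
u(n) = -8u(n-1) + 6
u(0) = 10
First-order linear non-homogeneous.
Homogeneous solution: u_h(n) = A·(-8)^n.
Try constant particular solution u_p = K: K = -8K + 6 ⇒ K = \frac{2}{3}.
General: u(n) = A·(-8)^n + \frac{2}{3}.
Apply u(0) = 10: A + \frac{2}{3} = 10 ⇒ A = \frac{28}{3}.
So u(n) = \frac{28 \left(-8\right)^{n}}{3} + \frac{2}{3}.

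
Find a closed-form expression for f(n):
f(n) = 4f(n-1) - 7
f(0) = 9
First-order linear non-homogeneous.
Homogeneous solution: f_h(n) = A·(4)^n.
Try constant particular solution f_p = K: K = 4K - 7 ⇒ K = \frac{7}{3}.
General: f(n) = A·(4)^n + \frac{7}{3}.
Apply f(0) = 9: A + \frac{7}{3} = 9 ⇒ A = \frac{20}{3}.
So f(n) = \frac{20 \cdot 4^{n}}{3} + \frac{7}{3}.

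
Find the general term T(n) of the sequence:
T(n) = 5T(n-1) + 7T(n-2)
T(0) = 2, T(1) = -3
Characteristic equation: x² - 5x - 7 = 0.
Discriminant Δ = (5)² + 4·(7) = 53.
Roots r₁,₂ = (5 ± √53)/2, so r₁ = \frac{5}{2} + \frac{\sqrt{53}}{2}, r₂ = \frac{5}{2} - \frac{\sqrt{53}}{2}.
General solution: T(n) = A·r₁^n + B·r₂^n.
From the initial conditions, A + B = 2 and r₁A + r₂B = -3.
Since r₁ - r₂ = √53: A = (-3 - (2)r₂)/√53 = 1 - \frac{8 \sqrt{53}}{53}, and B = 2 - A = 1 + \frac{8 \sqrt{53}}{53}.
So T(n) = \left(1 - \frac{8 \sqrt{53}}{53}\right)\left(\frac{5}{2} + \frac{\sqrt{53}}{2}\right)^n + \left(1 + \frac{8 \sqrt{53}}{53}\right)\left(\frac{5}{2} - \frac{\sqrt{53}}{2}\right)^n.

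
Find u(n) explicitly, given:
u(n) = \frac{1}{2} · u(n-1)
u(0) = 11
Pure geometric recurrence with ratio \frac{1}{2}.
By induction u(n) = u(0) · (\frac{1}{2})^n = 11 \cdot 2^{- n}.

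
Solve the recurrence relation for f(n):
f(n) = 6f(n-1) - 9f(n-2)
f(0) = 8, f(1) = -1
Characteristic equation: x² - 6x + 9 = 0, which is (x - (3))².
Repeated root r = 3.
General solution: f(n) = (A + Bn)·(3)^n.
From f(0) = 8: A = 8.
From f(1) = -1: (A + B)·(3) = -1 ⇒ B = - \frac{25}{3}.
So f(n) = \left(8 - \frac{25 n}{3}\right) \cdot (3)^n.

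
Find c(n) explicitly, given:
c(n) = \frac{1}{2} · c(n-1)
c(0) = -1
Pure geometric recurrence with ratio \frac{1}{2}.
By induction c(n) = c(0) · (\frac{1}{2})^n = - 2^{- n}.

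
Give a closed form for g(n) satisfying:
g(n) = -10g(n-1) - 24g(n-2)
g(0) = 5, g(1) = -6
Characteristic equation: x² + 10x + 24 = 0, which factors as (x - (-6))(x - (-4)) = 0.
Roots r₁ = -6, r₂ = -4 (distinct).
General solution: g(n) = A·(-6)^n + B·(-4)^n.
From g(0) = 5: A + B = 5.
From g(1) = -6: -6A - 4B = -6.
Solving: A = -7, B = 12.
So g(n) = 12 \left(-4\right)^{n} - 7 \left(-6\right)^{n}.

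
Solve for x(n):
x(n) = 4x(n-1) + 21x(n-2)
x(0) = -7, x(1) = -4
Characteristic equation: x² - 4x - 21 = 0, which factors as (x - (-3))(x - (7)) = 0.
Roots r₁ = -3, r₂ = 7 (distinct).
General solution: x(n) = A·(-3)^n + B·(7)^n.
From x(0) = -7: A + B = -7.
From x(1) = -4: -3A + 7B = -4.
Solving: A = - \frac{9}{2}, B = - \frac{5}{2}.
So x(n) = - \frac{9 \left(-3\right)^{n}}{2} - \frac{5 \cdot 7^{n}}{2}.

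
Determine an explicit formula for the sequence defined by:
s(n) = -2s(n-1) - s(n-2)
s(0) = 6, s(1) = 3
Characteristic equation: x² + 2x + 1 = 0, which is (x - (-1))².
Repeated root r = -1.
General solution: s(n) = (A + Bn)·(-1)^n.
From s(0) = 6: A = 6.
From s(1) = 3: (A + B)·(-1) = 3 ⇒ B = -9.
So s(n) = \left(6 - 9 n\right) \cdot (-1)^n.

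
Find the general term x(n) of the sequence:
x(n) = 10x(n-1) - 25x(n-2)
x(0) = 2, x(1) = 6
Characteristic equation: x² - 10x + 25 = 0, which is (x - (5))².
Repeated root r = 5.
General solution: x(n) = (A + Bn)·(5)^n.
From x(0) = 2: A = 2.
From x(1) = 6: (A + B)·(5) = 6 ⇒ B = - \frac{4}{5}.
So x(n) = \left(2 - \frac{4 n}{5}\right) \cdot (5)^n.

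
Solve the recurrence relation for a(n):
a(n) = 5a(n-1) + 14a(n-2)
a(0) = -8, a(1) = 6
Characteristic equation: x² - 5x - 14 = 0, which factors as (x - (-2))(x - (7)) = 0.
Roots r₁ = -2, r₂ = 7 (distinct).
General solution: a(n) = A·(-2)^n + B·(7)^n.
From a(0) = -8: A + B = -8.
From a(1) = 6: -2A + 7B = 6.
Solving: A = - \frac{62}{9}, B = - \frac{10}{9}.
So a(n) = - \frac{62 \left(-2\right)^{n}}{9} - \frac{10 \cdot 7^{n}}{9}.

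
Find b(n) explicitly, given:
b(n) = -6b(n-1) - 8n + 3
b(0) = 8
First-order linear with linear forcing.
Homogeneous solution: b_h(n) = A·(-6)^n.
Try particular b_p(n) = pn + q. Substituting:
  pn + q = -6(p(n-1) + q) - 8n + 3.
Matching the n-coefficient: p = -6p - 8 ⇒ p = - \frac{8}{7}.
Matching constants: q = 6p - 6q + 3 ⇒ q = - \frac{27}{49}.
General: b(n) = A·(-6)^n - \frac{8 n}{7} - \frac{27}{49}.
Apply b(0) = 8: A - \frac{27}{49} = 8 ⇒ A = \frac{419}{49}.
So b(n) = \frac{419 \left(-6\right)^{n}}{49} - \frac{8 n}{7} - \frac{27}{49}.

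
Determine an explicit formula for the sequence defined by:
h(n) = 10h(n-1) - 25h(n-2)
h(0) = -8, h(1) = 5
Characteristic equation: x² - 10x + 25 = 0, which is (x - (5))².
Repeated root r = 5.
General solution: h(n) = (A + Bn)·(5)^n.
From h(0) = -8: A = -8.
From h(1) = 5: (A + B)·(5) = 5 ⇒ B = 9.
So h(n) = \left(9 n - 8\right) \cdot (5)^n.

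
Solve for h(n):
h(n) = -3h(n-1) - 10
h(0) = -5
First-order linear non-homogeneous.
Homogeneous solution: h_h(n) = A·(-3)^n.
Try constant particular solution h_p = K: K = -3K - 10 ⇒ K = - \frac{5}{2}.
General: h(n) = A·(-3)^n - \frac{5}{2}.
Apply h(0) = -5: A - \frac{5}{2} = -5 ⇒ A = - \frac{5}{2}.
So h(n) = - \frac{5 \left(-3\right)^{n}}{2} - \frac{5}{2}.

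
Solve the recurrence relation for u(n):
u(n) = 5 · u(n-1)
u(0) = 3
Pure geometric recurrence with ratio 5.
By induction u(n) = u(0) · (5)^n = 3 \cdot 5^{n}.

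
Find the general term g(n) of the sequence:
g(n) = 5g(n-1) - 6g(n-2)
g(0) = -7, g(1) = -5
Characteristic equation: x² - 5x + 6 = 0, which factors as (x - (3))(x - (2)) = 0.
Roots r₁ = 3, r₂ = 2 (distinct).
General solution: g(n) = A·(3)^n + B·(2)^n.
From g(0) = -7: A + B = -7.
From g(1) = -5: 3A + 2B = -5.
Solving: A = 9, B = -16.
So g(n) = - 16 \cdot 2^{n} + 9 \cdot 3^{n}.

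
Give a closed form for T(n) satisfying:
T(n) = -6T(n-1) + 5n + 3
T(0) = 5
First-order linear with linear forcing.
Homogeneous solution: T_h(n) = A·(-6)^n.
Try particular T_p(n) = pn + q. Substituting:
  pn + q = -6(p(n-1) + q) + 5n + 3.
Matching the n-coefficient: p = -6p + 5 ⇒ p = \frac{5}{7}.
Matching constants: q = 6p - 6q + 3 ⇒ q = \frac{51}{49}.
General: T(n) = A·(-6)^n + \frac{5 n}{7} + \frac{51}{49}.
Apply T(0) = 5: A + \frac{51}{49} = 5 ⇒ A = \frac{194}{49}.
So T(n) = \frac{194 \left(-6\right)^{n}}{49} + \frac{5 n}{7} + \frac{51}{49}.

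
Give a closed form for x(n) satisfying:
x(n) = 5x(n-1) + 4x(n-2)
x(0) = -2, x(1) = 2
Characteristic equation: x² - 5x - 4 = 0.
Discriminant Δ = (5)² + 4·(4) = 41.
Roots r₁,₂ = (5 ± √41)/2, so r₁ = \frac{5}{2} + \frac{\sqrt{41}}{2}, r₂ = \frac{5}{2} - \frac{\sqrt{41}}{2}.
General solution: x(n) = A·r₁^n + B·r₂^n.
From the initial conditions, A + B = -2 and r₁A + r₂B = 2.
Since r₁ - r₂ = √41: A = (2 - (-2)r₂)/√41 = -1 + \frac{7 \sqrt{41}}{41}, and B = -2 - A = - \frac{7 \sqrt{41}}{41} - 1.
So x(n) = \left(-1 + \frac{7 \sqrt{41}}{41}\right)\left(\frac{5}{2} + \frac{\sqrt{41}}{2}\right)^n + \left(- \frac{7 \sqrt{41}}{41} - 1\right)\left(\frac{5}{2} - \frac{\sqrt{41}}{2}\right)^n.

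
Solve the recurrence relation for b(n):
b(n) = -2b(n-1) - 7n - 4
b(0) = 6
First-order linear with linear forcing.
Homogeneous solution: b_h(n) = A·(-2)^n.
Try particular b_p(n) = pn + q. Substituting:
  pn + q = -2(p(n-1) + q) - 7n - 4.
Matching the n-coefficient: p = -2p - 7 ⇒ p = - \frac{7}{3}.
Matching constants: q = 2p - 2q - 4 ⇒ q = - \frac{26}{9}.
General: b(n) = A·(-2)^n - \frac{7 n}{3} - \frac{26}{9}.
Apply b(0) = 6: A - \frac{26}{9} = 6 ⇒ A = \frac{80}{9}.
So b(n) = \frac{80 \left(-2\right)^{n}}{9} - \frac{7 n}{3} - \frac{26}{9}.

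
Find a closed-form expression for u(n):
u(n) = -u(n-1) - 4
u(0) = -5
First-order linear non-homogeneous.
Homogeneous solution: u_h(n) = A·(-1)^n.
Try constant particular solution u_p = K: K = -K - 4 ⇒ K = -2.
General: u(n) = A·(-1)^n - 2.
Apply u(0) = -5: A - 2 = -5 ⇒ A = -3.
So u(n) = - 3 \left(-1\right)^{n} - 2.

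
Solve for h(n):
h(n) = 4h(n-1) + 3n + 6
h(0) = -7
First-order linear with linear forcing.
Homogeneous solution: h_h(n) = A·(4)^n.
Try particular h_p(n) = pn + q. Substituting:
  pn + q = 4(p(n-1) + q) + 3n + 6.
Matching the n-coefficient: p = 4p + 3 ⇒ p = -1.
Matching constants: q = -4p + 4q + 6 ⇒ q = - \frac{10}{3}.
General: h(n) = A·(4)^n - n - \frac{10}{3}.
Apply h(0) = -7: A - \frac{10}{3} = -7 ⇒ A = - \frac{11}{3}.
So h(n) = - \frac{11 \cdot 4^{n}}{3} - n - \frac{10}{3}.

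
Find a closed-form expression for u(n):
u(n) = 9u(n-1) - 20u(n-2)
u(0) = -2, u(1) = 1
Characteristic equation: x² - 9x + 20 = 0, which factors as (x - (5))(x - (4)) = 0.
Roots r₁ = 5, r₂ = 4 (distinct).
General solution: u(n) = A·(5)^n + B·(4)^n.
From u(0) = -2: A + B = -2.
From u(1) = 1: 5A + 4B = 1.
Solving: A = 9, B = -11.
So u(n) = - 11 \cdot 4^{n} + 9 \cdot 5^{n}.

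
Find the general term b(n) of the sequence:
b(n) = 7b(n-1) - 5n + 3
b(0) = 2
First-order linear with linear forcing.
Homogeneous solution: b_h(n) = A·(7)^n.
Try particular b_p(n) = pn + q. Substituting:
  pn + q = 7(p(n-1) + q) - 5n + 3.
Matching the n-coefficient: p = 7p - 5 ⇒ p = \frac{5}{6}.
Matching constants: q = -7p + 7q + 3 ⇒ q = \frac{17}{36}.
General: b(n) = A·(7)^n + \frac{5 n}{6} + \frac{17}{36}.
Apply b(0) = 2: A + \frac{17}{36} = 2 ⇒ A = \frac{55}{36}.
So b(n) = \frac{55 \cdot 7^{n}}{36} + \frac{5 n}{6} + \frac{17}{36}.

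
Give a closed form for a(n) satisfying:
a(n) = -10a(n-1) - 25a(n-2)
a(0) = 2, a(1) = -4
Characteristic equation: x² + 10x + 25 = 0, which is (x - (-5))².
Repeated root r = -5.
General solution: a(n) = (A + Bn)·(-5)^n.
From a(0) = 2: A = 2.
From a(1) = -4: (A + B)·(-5) = -4 ⇒ B = - \frac{6}{5}.
So a(n) = \left(2 - \frac{6 n}{5}\right) \cdot (-5)^n.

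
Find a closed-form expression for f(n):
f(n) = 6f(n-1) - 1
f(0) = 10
First-order linear non-homogeneous.
Homogeneous solution: f_h(n) = A·(6)^n.
Try constant particular solution f_p = K: K = 6K - 1 ⇒ K = \frac{1}{5}.
General: f(n) = A·(6)^n + \frac{1}{5}.
Apply f(0) = 10: A + \frac{1}{5} = 10 ⇒ A = \frac{49}{5}.
So f(n) = \frac{49 \cdot 6^{n}}{5} + \frac{1}{5}.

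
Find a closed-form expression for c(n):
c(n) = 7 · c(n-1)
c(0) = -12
Pure geometric recurrence with ratio 7.
By induction c(n) = c(0) · (7)^n = - 12 \cdot 7^{n}.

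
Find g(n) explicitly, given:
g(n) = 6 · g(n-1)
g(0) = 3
Pure geometric recurrence with ratio 6.
By induction g(n) = g(0) · (6)^n = 3 \cdot 6^{n}.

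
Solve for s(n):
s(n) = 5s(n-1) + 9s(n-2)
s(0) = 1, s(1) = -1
Characteristic equation: x² - 5x - 9 = 0.
Discriminant Δ = (5)² + 4·(9) = 61.
Roots r₁,₂ = (5 ± √61)/2, so r₁ = \frac{5}{2} + \frac{\sqrt{61}}{2}, r₂ = \frac{5}{2} - \frac{\sqrt{61}}{2}.
General solution: s(n) = A·r₁^n + B·r₂^n.
From the initial conditions, A + B = 1 and r₁A + r₂B = -1.
Since r₁ - r₂ = √61: A = (-1 - (1)r₂)/√61 = \frac{1}{2} - \frac{7 \sqrt{61}}{122}, and B = 1 - A = \frac{7 \sqrt{61}}{122} + \frac{1}{2}.
So s(n) = \left(\frac{1}{2} - \frac{7 \sqrt{61}}{122}\right)\left(\frac{5}{2} + \frac{\sqrt{61}}{2}\right)^n + \left(\frac{7 \sqrt{61}}{122} + \frac{1}{2}\right)\left(\frac{5}{2} - \frac{\sqrt{61}}{2}\right)^n.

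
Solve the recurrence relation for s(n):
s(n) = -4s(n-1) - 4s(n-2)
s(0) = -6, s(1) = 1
Characteristic equation: x² + 4x + 4 = 0, which is (x - (-2))².
Repeated root r = -2.
General solution: s(n) = (A + Bn)·(-2)^n.
From s(0) = -6: A = -6.
From s(1) = 1: (A + B)·(-2) = 1 ⇒ B = \frac{11}{2}.
So s(n) = \left(\frac{11 n}{2} - 6\right) \cdot (-2)^n.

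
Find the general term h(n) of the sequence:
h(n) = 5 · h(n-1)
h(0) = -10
Pure geometric recurrence with ratio 5.
By induction h(n) = h(0) · (5)^n = - 10 \cdot 5^{n}.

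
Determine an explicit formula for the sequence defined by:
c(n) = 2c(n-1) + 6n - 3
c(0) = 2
First-order linear with linear forcing.
Homogeneous solution: c_h(n) = A·(2)^n.
Try particular c_p(n) = pn + q. Substituting:
  pn + q = 2(p(n-1) + q) + 6n - 3.
Matching the n-coefficient: p = 2p + 6 ⇒ p = -6.
Matching constants: q = -2p + 2q - 3 ⇒ q = -9.
General: c(n) = A·(2)^n - 6 n - 9.
Apply c(0) = 2: A - 9 = 2 ⇒ A = 11.
So c(n) = 11 \cdot 2^{n} - 6 n - 9.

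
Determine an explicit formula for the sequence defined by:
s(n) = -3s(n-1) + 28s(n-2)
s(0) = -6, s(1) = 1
Characteristic equation: x² + 3x - 28 = 0, which factors as (x - (4))(x - (-7)) = 0.
Roots r₁ = 4, r₂ = -7 (distinct).
General solution: s(n) = A·(4)^n + B·(-7)^n.
From s(0) = -6: A + B = -6.
From s(1) = 1: 4A - 7B = 1.
Solving: A = - \frac{41}{11}, B = - \frac{25}{11}.
So s(n) = - \frac{25 \left(-7\right)^{n}}{11} - \frac{41 \cdot 4^{n}}{11}.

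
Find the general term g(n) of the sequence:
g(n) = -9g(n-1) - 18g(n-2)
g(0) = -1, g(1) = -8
Characteristic equation: x² + 9x + 18 = 0, which factors as (x - (-3))(x - (-6)) = 0.
Roots r₁ = -3, r₂ = -6 (distinct).
General solution: g(n) = A·(-3)^n + B·(-6)^n.
From g(0) = -1: A + B = -1.
From g(1) = -8: -3A - 6B = -8.
Solving: A = - \frac{14}{3}, B = \frac{11}{3}.
So g(n) = - \frac{14 \left(-3\right)^{n}}{3} + \frac{11 \left(-6\right)^{n}}{3}.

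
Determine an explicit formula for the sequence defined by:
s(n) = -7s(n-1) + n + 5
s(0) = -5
First-order linear with linear forcing.
Homogeneous solution: s_h(n) = A·(-7)^n.
Try particular s_p(n) = pn + q. Substituting:
  pn + q = -7(p(n-1) + q) + n + 5.
Matching the n-coefficient: p = -7p + 1 ⇒ p = \frac{1}{8}.
Matching constants: q = 7p - 7q + 5 ⇒ q = \frac{47}{64}.
General: s(n) = A·(-7)^n + \frac{n}{8} + \frac{47}{64}.
Apply s(0) = -5: A + \frac{47}{64} = -5 ⇒ A = - \frac{367}{64}.
So s(n) = - \frac{367 \left(-7\right)^{n}}{64} + \frac{n}{8} + \frac{47}{64}.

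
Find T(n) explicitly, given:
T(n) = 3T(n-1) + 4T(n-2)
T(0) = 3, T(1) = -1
Characteristic equation: x² - 3x - 4 = 0, which factors as (x - (-1))(x - (4)) = 0.
Roots r₁ = -1, r₂ = 4 (distinct).
General solution: T(n) = A·(-1)^n + B·(4)^n.
From T(0) = 3: A + B = 3.
From T(1) = -1: -A + 4B = -1.
Solving: A = \frac{13}{5}, B = \frac{2}{5}.
So T(n) = \frac{13 \left(-1\right)^{n}}{5} + \frac{2 \cdot 4^{n}}{5}.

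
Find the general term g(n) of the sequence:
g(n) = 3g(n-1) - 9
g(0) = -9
First-order linear non-homogeneous.
Homogeneous solution: g_h(n) = A·(3)^n.
Try constant particular solution g_p = K: K = 3K - 9 ⇒ K = \frac{9}{2}.
General: g(n) = A·(3)^n + \frac{9}{2}.
Apply g(0) = -9: A + \frac{9}{2} = -9 ⇒ A = - \frac{27}{2}.
So g(n) = \frac{9}{2} - \frac{27 \cdot 3^{n}}{2}.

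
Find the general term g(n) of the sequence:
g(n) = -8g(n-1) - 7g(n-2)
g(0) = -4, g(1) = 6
Characteristic equation: x² + 8x + 7 = 0, which factors as (x - (-1))(x - (-7)) = 0.
Roots r₁ = -1, r₂ = -7 (distinct).
General solution: g(n) = A·(-1)^n + B·(-7)^n.
From g(0) = -4: A + B = -4.
From g(1) = 6: -A - 7B = 6.
Solving: A = - \frac{11}{3}, B = - \frac{1}{3}.
So g(n) = - \frac{11 \left(-1\right)^{n}}{3} - \frac{\left(-7\right)^{n}}{3}.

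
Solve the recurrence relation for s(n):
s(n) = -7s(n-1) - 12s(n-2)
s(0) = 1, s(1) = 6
Characteristic equation: x² + 7x + 12 = 0, which factors as (x - (-4))(x - (-3)) = 0.
Roots r₁ = -4, r₂ = -3 (distinct).
General solution: s(n) = A·(-4)^n + B·(-3)^n.
From s(0) = 1: A + B = 1.
From s(1) = 6: -4A - 3B = 6.
Solving: A = -9, B = 10.
So s(n) = 10 \left(-3\right)^{n} - 9 \left(-4\right)^{n}.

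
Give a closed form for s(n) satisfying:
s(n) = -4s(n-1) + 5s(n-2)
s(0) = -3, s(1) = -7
Characteristic equation: x² + 4x - 5 = 0, which factors as (x - (1))(x - (-5)) = 0.
Roots r₁ = 1, r₂ = -5 (distinct).
General solution: s(n) = A·(1)^n + B·(-5)^n.
From s(0) = -3: A + B = -3.
From s(1) = -7: A - 5B = -7.
Solving: A = - \frac{11}{3}, B = \frac{2}{3}.
So s(n) = \frac{2 \left(-5\right)^{n}}{3} - \frac{11}{3}.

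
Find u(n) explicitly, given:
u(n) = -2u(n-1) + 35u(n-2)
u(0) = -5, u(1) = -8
Characteristic equation: x² + 2x - 35 = 0, which factors as (x - (-7))(x - (5)) = 0.
Roots r₁ = -7, r₂ = 5 (distinct).
General solution: u(n) = A·(-7)^n + B·(5)^n.
From u(0) = -5: A + B = -5.
From u(1) = -8: -7A + 5B = -8.
Solving: A = - \frac{17}{12}, B = - \frac{43}{12}.
So u(n) = - \frac{17 \left(-7\right)^{n}}{12} - \frac{43 \cdot 5^{n}}{12}.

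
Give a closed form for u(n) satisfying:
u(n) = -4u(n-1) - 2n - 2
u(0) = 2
First-order linear with linear forcing.
Homogeneous solution: u_h(n) = A·(-4)^n.
Try particular u_p(n) = pn + q. Substituting:
  pn + q = -4(p(n-1) + q) - 2n - 2.
Matching the n-coefficient: p = -4p - 2 ⇒ p = - \frac{2}{5}.
Matching constants: q = 4p - 4q - 2 ⇒ q = - \frac{18}{25}.
General: u(n) = A·(-4)^n - \frac{2 n}{5} - \frac{18}{25}.
Apply u(0) = 2: A - \frac{18}{25} = 2 ⇒ A = \frac{68}{25}.
So u(n) = \frac{68 \left(-4\right)^{n}}{25} - \frac{2 n}{5} - \frac{18}{25}.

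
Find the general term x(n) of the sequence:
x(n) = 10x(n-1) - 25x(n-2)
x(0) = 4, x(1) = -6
Characteristic equation: x² - 10x + 25 = 0, which is (x - (5))².
Repeated root r = 5.
General solution: x(n) = (A + Bn)·(5)^n.
From x(0) = 4: A = 4.
From x(1) = -6: (A + B)·(5) = -6 ⇒ B = - \frac{26}{5}.
So x(n) = \left(4 - \frac{26 n}{5}\right) \cdot (5)^n.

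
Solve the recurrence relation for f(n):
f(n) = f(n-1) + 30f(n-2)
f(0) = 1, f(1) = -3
Characteristic equation: x² - x - 30 = 0, which factors as (x - (6))(x - (-5)) = 0.
Roots r₁ = 6, r₂ = -5 (distinct).
General solution: f(n) = A·(6)^n + B·(-5)^n.
From f(0) = 1: A + B = 1.
From f(1) = -3: 6A - 5B = -3.
Solving: A = \frac{2}{11}, B = \frac{9}{11}.
So f(n) = \frac{9 \left(-5\right)^{n}}{11} + \frac{2 \cdot 6^{n}}{11}.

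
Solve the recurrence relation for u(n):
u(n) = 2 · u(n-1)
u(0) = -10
Pure geometric recurrence with ratio 2.
By induction u(n) = u(0) · (2)^n = - 10 \cdot 2^{n}.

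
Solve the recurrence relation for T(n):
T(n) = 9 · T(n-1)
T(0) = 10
Pure geometric recurrence with ratio 9.
By induction T(n) = T(0) · (9)^n = 10 \cdot 9^{n}.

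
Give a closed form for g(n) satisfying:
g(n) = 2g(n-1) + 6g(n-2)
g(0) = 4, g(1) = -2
Characteristic equation: x² - 2x - 6 = 0.
Discriminant Δ = (2)² + 4·(6) = 28.
Roots r₁,₂ = (2 ± √28)/2, so r₁ = 1 + \sqrt{7}, r₂ = 1 - \sqrt{7}.
General solution: g(n) = A·r₁^n + B·r₂^n.
From the initial conditions, A + B = 4 and r₁A + r₂B = -2.
Since r₁ - r₂ = √28: A = (-2 - (4)r₂)/√28 = 2 - \frac{3 \sqrt{7}}{7}, and B = 4 - A = \frac{3 \sqrt{7}}{7} + 2.
So g(n) = \left(2 - \frac{3 \sqrt{7}}{7}\right)\left(1 + \sqrt{7}\right)^n + \left(\frac{3 \sqrt{7}}{7} + 2\right)\left(1 - \sqrt{7}\right)^n.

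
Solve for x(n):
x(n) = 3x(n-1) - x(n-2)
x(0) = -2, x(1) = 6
Characteristic equation: x² - 3x + 1 = 0.
Discriminant Δ = (3)² + 4·(-1) = 5.
Roots r₁,₂ = (3 ± √5)/2, so r₁ = \frac{\sqrt{5}}{2} + \frac{3}{2}, r₂ = \frac{3}{2} - \frac{\sqrt{5}}{2}.
General solution: x(n) = A·r₁^n + B·r₂^n.
From the initial conditions, A + B = -2 and r₁A + r₂B = 6.
Since r₁ - r₂ = √5: A = (6 - (-2)r₂)/√5 = -1 + \frac{9 \sqrt{5}}{5}, and B = -2 - A = - \frac{9 \sqrt{5}}{5} - 1.
So x(n) = \left(-1 + \frac{9 \sqrt{5}}{5}\right)\left(\frac{\sqrt{5}}{2} + \frac{3}{2}\right)^n + \left(- \frac{9 \sqrt{5}}{5} - 1\right)\left(\frac{3}{2} - \frac{\sqrt{5}}{2}\right)^n.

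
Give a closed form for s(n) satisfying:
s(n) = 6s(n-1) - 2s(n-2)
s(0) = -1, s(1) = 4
Characteristic equation: x² - 6x + 2 = 0.
Discriminant Δ = (6)² + 4·(-2) = 28.
Roots r₁,₂ = (6 ± √28)/2, so r₁ = \sqrt{7} + 3, r₂ = 3 - \sqrt{7}.
General solution: s(n) = A·r₁^n + B·r₂^n.
From the initial conditions, A + B = -1 and r₁A + r₂B = 4.
Since r₁ - r₂ = √28: A = (4 - (-1)r₂)/√28 = - \frac{1}{2} + \frac{\sqrt{7}}{2}, and B = -1 - A = - \frac{\sqrt{7}}{2} - \frac{1}{2}.
So s(n) = \left(- \frac{1}{2} + \frac{\sqrt{7}}{2}\right)\left(\sqrt{7} + 3\right)^n + \left(- \frac{\sqrt{7}}{2} - \frac{1}{2}\right)\left(3 - \sqrt{7}\right)^n.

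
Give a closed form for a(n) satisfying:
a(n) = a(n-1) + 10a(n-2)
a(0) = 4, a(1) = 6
Characteristic equation: x² - x - 10 = 0.
Discriminant Δ = (1)² + 4·(10) = 41.
Roots r₁,₂ = (1 ± √41)/2, so r₁ = \frac{1}{2} + \frac{\sqrt{41}}{2}, r₂ = \frac{1}{2} - \frac{\sqrt{41}}{2}.
General solution: a(n) = A·r₁^n + B·r₂^n.
From the initial conditions, A + B = 4 and r₁A + r₂B = 6.
Since r₁ - r₂ = √41: A = (6 - (4)r₂)/√41 = \frac{4 \sqrt{41}}{41} + 2, and B = 4 - A = 2 - \frac{4 \sqrt{41}}{41}.
So a(n) = \left(\frac{4 \sqrt{41}}{41} + 2\right)\left(\frac{1}{2} + \frac{\sqrt{41}}{2}\right)^n + \left(2 - \frac{4 \sqrt{41}}{41}\right)\left(\frac{1}{2} - \frac{\sqrt{41}}{2}\right)^n.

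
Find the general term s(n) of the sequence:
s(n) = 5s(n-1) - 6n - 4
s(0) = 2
First-order linear with linear forcing.
Homogeneous solution: s_h(n) = A·(5)^n.
Try particular s_p(n) = pn + q. Substituting:
  pn + q = 5(p(n-1) + q) - 6n - 4.
Matching the n-coefficient: p = 5p - 6 ⇒ p = \frac{3}{2}.
Matching constants: q = -5p + 5q - 4 ⇒ q = \frac{23}{8}.
General: s(n) = A·(5)^n + \frac{3 n}{2} + \frac{23}{8}.
Apply s(0) = 2: A + \frac{23}{8} = 2 ⇒ A = - \frac{7}{8}.
So s(n) = - \frac{7 \cdot 5^{n}}{8} + \frac{3 n}{2} + \frac{23}{8}.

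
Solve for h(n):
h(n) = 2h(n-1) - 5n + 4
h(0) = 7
First-order linear with linear forcing.
Homogeneous solution: h_h(n) = A·(2)^n.
Try particular h_p(n) = pn + q. Substituting:
  pn + q = 2(p(n-1) + q) - 5n + 4.
Matching the n-coefficient: p = 2p - 5 ⇒ p = 5.
Matching constants: q = -2p + 2q + 4 ⇒ q = 6.
General: h(n) = A·(2)^n + 5 n + 6.
Apply h(0) = 7: A + 6 = 7 ⇒ A = 1.
So h(n) = 2^{n} + 5 n + 6.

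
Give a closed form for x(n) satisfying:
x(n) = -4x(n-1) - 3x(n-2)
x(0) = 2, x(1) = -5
Characteristic equation: x² + 4x + 3 = 0, which factors as (x - (-3))(x - (-1)) = 0.
Roots r₁ = -3, r₂ = -1 (distinct).
General solution: x(n) = A·(-3)^n + B·(-1)^n.
From x(0) = 2: A + B = 2.
From x(1) = -5: -3A - B = -5.
Solving: A = \frac{3}{2}, B = \frac{1}{2}.
So x(n) = \frac{\left(-1\right)^{n}}{2} + \frac{3 \left(-3\right)^{n}}{2}.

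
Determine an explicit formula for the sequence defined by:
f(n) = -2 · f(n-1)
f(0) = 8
Pure geometric recurrence with ratio -2.
By induction f(n) = f(0) · (-2)^n = 8 \left(-2\right)^{n}.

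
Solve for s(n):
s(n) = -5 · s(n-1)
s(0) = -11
Pure geometric recurrence with ratio -5.
By induction s(n) = s(0) · (-5)^n = - 11 \left(-5\right)^{n}.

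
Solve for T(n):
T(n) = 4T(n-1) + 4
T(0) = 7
First-order linear non-homogeneous.
Homogeneous solution: T_h(n) = A·(4)^n.
Try constant particular solution T_p = K: K = 4K + 4 ⇒ K = - \frac{4}{3}.
General: T(n) = A·(4)^n - \frac{4}{3}.
Apply T(0) = 7: A - \frac{4}{3} = 7 ⇒ A = \frac{25}{3}.
So T(n) = \frac{25 \cdot 4^{n}}{3} - \frac{4}{3}.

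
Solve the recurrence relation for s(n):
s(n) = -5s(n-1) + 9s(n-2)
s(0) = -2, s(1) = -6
Characteristic equation: x² + 5x - 9 = 0.
Discriminant Δ = (-5)² + 4·(9) = 61.
Roots r₁,₂ = (-5 ± √61)/2, so r₁ = - \frac{5}{2} + \frac{\sqrt{61}}{2}, r₂ = - \frac{\sqrt{61}}{2} - \frac{5}{2}.
General solution: s(n) = A·r₁^n + B·r₂^n.
From the initial conditions, A + B = -2 and r₁A + r₂B = -6.
Since r₁ - r₂ = √61: A = (-6 - (-2)r₂)/√61 = - \frac{11 \sqrt{61}}{61} - 1, and B = -2 - A = -1 + \frac{11 \sqrt{61}}{61}.
So s(n) = \left(- \frac{11 \sqrt{61}}{61} - 1\right)\left(- \frac{5}{2} + \frac{\sqrt{61}}{2}\right)^n + \left(-1 + \frac{11 \sqrt{61}}{61}\right)\left(- \frac{\sqrt{61}}{2} - \frac{5}{2}\right)^n.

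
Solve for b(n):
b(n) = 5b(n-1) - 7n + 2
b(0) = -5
First-order linear with linear forcing.
Homogeneous solution: b_h(n) = A·(5)^n.
Try particular b_p(n) = pn + q. Substituting:
  pn + q = 5(p(n-1) + q) - 7n + 2.
Matching the n-coefficient: p = 5p - 7 ⇒ p = \frac{7}{4}.
Matching constants: q = -5p + 5q + 2 ⇒ q = \frac{27}{16}.
General: b(n) = A·(5)^n + \frac{7 n}{4} + \frac{27}{16}.
Apply b(0) = -5: A + \frac{27}{16} = -5 ⇒ A = - \frac{107}{16}.
So b(n) = - \frac{107 \cdot 5^{n}}{16} + \frac{7 n}{4} + \frac{27}{16}.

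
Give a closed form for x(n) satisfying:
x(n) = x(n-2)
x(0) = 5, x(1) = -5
Characteristic equation: x² - 1 = 0, which factors as (x - (1))(x - (-1)) = 0.
Roots r₁ = 1, r₂ = -1 (distinct).
General solution: x(n) = A·(1)^n + B·(-1)^n.
From x(0) = 5: A + B = 5.
From x(1) = -5: A - B = -5.
Solving: A = 0, B = 5.
So x(n) = 5 \left(-1\right)^{n}.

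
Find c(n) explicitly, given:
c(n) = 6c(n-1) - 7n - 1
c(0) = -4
First-order linear with linear forcing.
Homogeneous solution: c_h(n) = A·(6)^n.
Try particular c_p(n) = pn + q. Substituting:
  pn + q = 6(p(n-1) + q) - 7n - 1.
Matching the n-coefficient: p = 6p - 7 ⇒ p = \frac{7}{5}.
Matching constants: q = -6p + 6q - 1 ⇒ q = \frac{47}{25}.
General: c(n) = A·(6)^n + \frac{7 n}{5} + \frac{47}{25}.
Apply c(0) = -4: A + \frac{47}{25} = -4 ⇒ A = - \frac{147}{25}.
So c(n) = - \frac{147 \cdot 6^{n}}{25} + \frac{7 n}{5} + \frac{47}{25}.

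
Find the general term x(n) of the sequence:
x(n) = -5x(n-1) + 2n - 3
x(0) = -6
First-order linear with linear forcing.
Homogeneous solution: x_h(n) = A·(-5)^n.
Try particular x_p(n) = pn + q. Substituting:
  pn + q = -5(p(n-1) + q) + 2n - 3.
Matching the n-coefficient: p = -5p + 2 ⇒ p = \frac{1}{3}.
Matching constants: q = 5p - 5q - 3 ⇒ q = - \frac{2}{9}.
General: x(n) = A·(-5)^n + \frac{n}{3} - \frac{2}{9}.
Apply x(0) = -6: A - \frac{2}{9} = -6 ⇒ A = - \frac{52}{9}.
So x(n) = - \frac{52 \left(-5\right)^{n}}{9} + \frac{n}{3} - \frac{2}{9}.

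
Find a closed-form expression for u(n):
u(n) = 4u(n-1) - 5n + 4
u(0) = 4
First-order linear with linear forcing.
Homogeneous solution: u_h(n) = A·(4)^n.
Try particular u_p(n) = pn + q. Substituting:
  pn + q = 4(p(n-1) + q) - 5n + 4.
Matching the n-coefficient: p = 4p - 5 ⇒ p = \frac{5}{3}.
Matching constants: q = -4p + 4q + 4 ⇒ q = \frac{8}{9}.
General: u(n) = A·(4)^n + \frac{5 n}{3} + \frac{8}{9}.
Apply u(0) = 4: A + \frac{8}{9} = 4 ⇒ A = \frac{28}{9}.
So u(n) = \frac{28 \cdot 4^{n}}{9} + \frac{5 n}{3} + \frac{8}{9}.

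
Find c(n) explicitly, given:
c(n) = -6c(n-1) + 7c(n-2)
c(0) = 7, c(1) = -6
Characteristic equation: x² + 6x - 7 = 0, which factors as (x - (-7))(x - (1)) = 0.
Roots r₁ = -7, r₂ = 1 (distinct).
General solution: c(n) = A·(-7)^n + B·(1)^n.
From c(0) = 7: A + B = 7.
From c(1) = -6: -7A + B = -6.
Solving: A = \frac{13}{8}, B = \frac{43}{8}.
So c(n) = \frac{13 \left(-7\right)^{n}}{8} + \frac{43}{8}.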